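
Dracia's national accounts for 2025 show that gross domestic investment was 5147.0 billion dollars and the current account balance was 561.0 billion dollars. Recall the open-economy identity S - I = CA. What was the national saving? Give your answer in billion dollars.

5708.0

S - I = CA (net lending to the rest of the world).
S = I + CA = 5147.0 + 561.0 = 5708.0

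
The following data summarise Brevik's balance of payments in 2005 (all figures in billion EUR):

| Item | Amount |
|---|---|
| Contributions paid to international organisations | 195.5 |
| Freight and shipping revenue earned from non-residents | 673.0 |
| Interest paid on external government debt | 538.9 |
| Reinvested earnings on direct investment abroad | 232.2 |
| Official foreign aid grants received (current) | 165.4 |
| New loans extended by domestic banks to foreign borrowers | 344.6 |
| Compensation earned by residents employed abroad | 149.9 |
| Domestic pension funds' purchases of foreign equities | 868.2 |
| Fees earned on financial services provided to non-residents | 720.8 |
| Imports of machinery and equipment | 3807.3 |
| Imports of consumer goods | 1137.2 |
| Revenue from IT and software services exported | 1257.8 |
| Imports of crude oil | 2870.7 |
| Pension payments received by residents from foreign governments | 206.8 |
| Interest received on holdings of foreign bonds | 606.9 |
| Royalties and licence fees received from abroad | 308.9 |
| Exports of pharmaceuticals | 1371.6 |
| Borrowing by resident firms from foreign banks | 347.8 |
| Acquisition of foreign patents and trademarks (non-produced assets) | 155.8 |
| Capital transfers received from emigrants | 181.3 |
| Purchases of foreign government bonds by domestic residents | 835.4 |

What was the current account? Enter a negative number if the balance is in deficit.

-2856.3

Goods: 1371.6 - 2870.7 - 3807.3 - 1137.2 = -6443.6
Services: 308.9 + 1257.8 + 720.8 + 673.0 = 2960.5
Primary income: 606.9 - 538.9 + 232.2 + 149.9 = 450.1
Secondary income: 206.8 - 195.5 + 165.4 = 176.7
Current account = (-6443.6) + 2960.5 + 450.1 + 176.7 = -2856.3
(Excluded from the current account — financial account: new loans extended by domestic banks to foreign borrowers 344.6, domestic pension funds' purchases of foreign equities 868.2, borrowing by resident firms from foreign banks 347.8, purchases of foreign government bonds by domestic residents 835.4; capital account: acquisition of foreign patents and trademarks (non-produced assets) 155.8, capital transfers received from emigrants 181.3.)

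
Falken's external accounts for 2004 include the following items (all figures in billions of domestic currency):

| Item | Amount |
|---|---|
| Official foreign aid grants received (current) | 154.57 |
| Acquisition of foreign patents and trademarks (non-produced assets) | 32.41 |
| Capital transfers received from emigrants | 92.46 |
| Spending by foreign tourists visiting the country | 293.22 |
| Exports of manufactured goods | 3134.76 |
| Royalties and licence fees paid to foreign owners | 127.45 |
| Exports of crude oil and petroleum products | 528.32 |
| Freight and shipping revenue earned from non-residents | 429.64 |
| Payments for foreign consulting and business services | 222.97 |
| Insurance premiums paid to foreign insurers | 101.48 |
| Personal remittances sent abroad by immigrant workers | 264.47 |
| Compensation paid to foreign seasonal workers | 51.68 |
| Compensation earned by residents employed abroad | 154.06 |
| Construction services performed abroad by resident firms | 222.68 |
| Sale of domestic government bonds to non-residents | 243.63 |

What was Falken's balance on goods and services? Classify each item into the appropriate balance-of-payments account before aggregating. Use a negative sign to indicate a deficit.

Goods: 3134.76 + 528.32 = 3663.08
Services: -222.97 + 429.64 - 101.48 + 222.68 + 293.22 - 127.45 = 493.64
Trade balance = 3663.08 + 493.64 = 4156.72
(Excluded from the trade balance — secondary income: official foreign aid grants received (current) 154.57, personal remittances sent abroad by immigrant workers 264.47; capital account: acquisition of foreign patents and trademarks (non-produced assets) 32.41, capital transfers received from emigrants 92.46; primary income: compensation paid to foreign seasonal workers 51.68, compensation earned by residents employed abroad 154.06; financial account: sale of domestic government bonds to non-residents 243.63.)

4156.72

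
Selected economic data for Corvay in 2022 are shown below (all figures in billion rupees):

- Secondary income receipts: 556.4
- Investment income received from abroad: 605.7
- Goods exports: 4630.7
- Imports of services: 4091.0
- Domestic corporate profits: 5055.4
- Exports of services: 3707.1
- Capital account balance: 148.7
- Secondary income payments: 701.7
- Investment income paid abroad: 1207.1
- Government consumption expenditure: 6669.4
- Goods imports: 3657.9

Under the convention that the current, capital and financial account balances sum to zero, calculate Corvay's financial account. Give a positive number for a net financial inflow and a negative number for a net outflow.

Goods balance = 4630.7 - 3657.9 = 972.8
Services balance = 3707.1 - 4091.0 = -383.9
Trade balance (goods + services) = 972.8 + (-383.9) = 588.9
Net primary income = 605.7 - 1207.1 = -601.4
Net secondary income = 556.4 - 701.7 = -145.3
Current account = 588.9 + (-601.4) + (-145.3) = -157.8
Financial account = -(-157.8 + 148.7) = 9.1

9.1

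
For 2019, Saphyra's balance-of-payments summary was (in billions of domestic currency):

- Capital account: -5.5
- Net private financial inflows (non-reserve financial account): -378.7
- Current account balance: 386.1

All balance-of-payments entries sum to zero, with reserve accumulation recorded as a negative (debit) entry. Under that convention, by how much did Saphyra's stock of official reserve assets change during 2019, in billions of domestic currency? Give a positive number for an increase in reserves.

1.9

Official reserve transactions balance = -(386.1 + (-5.5) + (-378.7)) = -1.9
An accumulation of reserves is recorded as a debit (negative entry), so the change in the stock of reserves is the negative of that balance.
Change in official reserves = -(-1.9) = 1.9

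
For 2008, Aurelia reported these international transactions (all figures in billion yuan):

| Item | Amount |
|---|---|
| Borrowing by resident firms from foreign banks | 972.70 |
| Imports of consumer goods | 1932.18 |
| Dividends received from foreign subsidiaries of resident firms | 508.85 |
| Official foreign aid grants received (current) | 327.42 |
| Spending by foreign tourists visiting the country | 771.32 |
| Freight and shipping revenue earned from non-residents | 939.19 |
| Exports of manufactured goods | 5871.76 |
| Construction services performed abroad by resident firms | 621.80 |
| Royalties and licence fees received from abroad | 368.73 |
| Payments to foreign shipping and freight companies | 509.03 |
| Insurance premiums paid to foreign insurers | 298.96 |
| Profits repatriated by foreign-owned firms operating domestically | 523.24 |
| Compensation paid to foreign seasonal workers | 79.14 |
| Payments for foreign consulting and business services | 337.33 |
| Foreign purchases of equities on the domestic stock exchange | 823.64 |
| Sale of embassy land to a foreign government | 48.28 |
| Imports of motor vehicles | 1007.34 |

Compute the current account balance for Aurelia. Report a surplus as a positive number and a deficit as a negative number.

4721.85

Goods: -1932.18 - 1007.34 + 5871.76 = 2932.24
Services: -509.03 + 771.32 + 621.80 - 298.96 - 337.33 + 939.19 + 368.73 = 1555.72
Primary income: 508.85 - 523.24 - 79.14 = -93.53
Secondary income: 327.42
Current account = 2932.24 + 1555.72 + (-93.53) + 327.42 = 4721.85
(Excluded from the current account — financial account: borrowing by resident firms from foreign banks 972.70, foreign purchases of equities on the domestic stock exchange 823.64; capital account: sale of embassy land to a foreign government 48.28.)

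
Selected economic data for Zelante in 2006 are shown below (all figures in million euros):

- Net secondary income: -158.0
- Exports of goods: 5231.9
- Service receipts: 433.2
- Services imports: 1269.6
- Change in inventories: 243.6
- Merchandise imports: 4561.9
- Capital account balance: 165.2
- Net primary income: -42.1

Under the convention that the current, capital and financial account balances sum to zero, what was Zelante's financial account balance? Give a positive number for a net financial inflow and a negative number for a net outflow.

201.3

Goods balance = 5231.9 - 4561.9 = 670.0
Services balance = 433.2 - 1269.6 = -836.4
Trade balance (goods + services) = 670.0 + (-836.4) = -166.4
Net primary income = -42.1
Net secondary income = -158.0
Current account = -166.4 + (-42.1) + (-158.0) = -366.5
Financial account = -(-366.5 + 165.2) = 201.3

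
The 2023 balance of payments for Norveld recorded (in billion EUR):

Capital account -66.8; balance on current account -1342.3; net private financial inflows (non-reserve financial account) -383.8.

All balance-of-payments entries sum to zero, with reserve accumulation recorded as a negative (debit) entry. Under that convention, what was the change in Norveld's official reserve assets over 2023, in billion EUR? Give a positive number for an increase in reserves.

Official reserve transactions balance = -((-1342.3) + (-66.8) + (-383.8)) = 1792.9
An accumulation of reserves is recorded as a debit (negative entry), so the change in the stock of reserves is the negative of that balance.
Change in official reserves = -(1792.9) = -1792.9

-1792.9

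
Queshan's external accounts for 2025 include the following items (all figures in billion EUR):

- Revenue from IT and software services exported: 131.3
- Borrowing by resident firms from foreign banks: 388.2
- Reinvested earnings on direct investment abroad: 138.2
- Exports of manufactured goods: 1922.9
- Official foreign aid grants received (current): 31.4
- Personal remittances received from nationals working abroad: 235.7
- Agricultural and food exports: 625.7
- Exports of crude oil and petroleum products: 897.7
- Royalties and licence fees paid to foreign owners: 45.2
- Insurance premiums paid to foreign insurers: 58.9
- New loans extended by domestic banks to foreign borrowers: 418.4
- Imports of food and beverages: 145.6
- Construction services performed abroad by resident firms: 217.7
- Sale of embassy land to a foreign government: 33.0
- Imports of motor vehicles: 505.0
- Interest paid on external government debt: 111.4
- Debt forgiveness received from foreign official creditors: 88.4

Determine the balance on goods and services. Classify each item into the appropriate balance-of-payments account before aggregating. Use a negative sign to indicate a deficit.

Goods: 625.7 - 145.6 + 897.7 + 1922.9 - 505.0 = 2795.7
Services: -58.9 + 217.7 - 45.2 + 131.3 = 244.9
Trade balance = 2795.7 + 244.9 = 3040.6
(Excluded from the trade balance — financial account: borrowing by resident firms from foreign banks 388.2, new loans extended by domestic banks to foreign borrowers 418.4; primary income: reinvested earnings on direct investment abroad 138.2, interest paid on external government debt 111.4; secondary income: official foreign aid grants received (current) 31.4, personal remittances received from nationals working abroad 235.7; capital account: sale of embassy land to a foreign government 33.0, debt forgiveness received from foreign official creditors 88.4.)

3040.6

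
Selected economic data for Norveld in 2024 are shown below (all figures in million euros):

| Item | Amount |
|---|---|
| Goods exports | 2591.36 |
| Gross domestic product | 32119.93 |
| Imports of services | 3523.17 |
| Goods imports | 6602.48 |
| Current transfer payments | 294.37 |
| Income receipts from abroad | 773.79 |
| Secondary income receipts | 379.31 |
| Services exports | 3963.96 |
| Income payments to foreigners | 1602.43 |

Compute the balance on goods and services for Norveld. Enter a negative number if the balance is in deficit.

-3570.33

Goods balance = 2591.36 - 6602.48 = -4011.12
Services balance = 3963.96 - 3523.17 = 440.79
Trade balance (goods + services) = -4011.12 + 440.79 = -3570.33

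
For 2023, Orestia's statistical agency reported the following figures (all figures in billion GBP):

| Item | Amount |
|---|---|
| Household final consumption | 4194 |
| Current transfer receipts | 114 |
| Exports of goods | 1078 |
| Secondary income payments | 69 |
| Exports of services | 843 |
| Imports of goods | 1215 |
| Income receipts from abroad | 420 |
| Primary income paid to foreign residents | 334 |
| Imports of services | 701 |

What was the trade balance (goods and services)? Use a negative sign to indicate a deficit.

5

Goods balance = 1078 - 1215 = -137
Services balance = 843 - 701 = 142
Trade balance (goods + services) = -137 + 142 = 5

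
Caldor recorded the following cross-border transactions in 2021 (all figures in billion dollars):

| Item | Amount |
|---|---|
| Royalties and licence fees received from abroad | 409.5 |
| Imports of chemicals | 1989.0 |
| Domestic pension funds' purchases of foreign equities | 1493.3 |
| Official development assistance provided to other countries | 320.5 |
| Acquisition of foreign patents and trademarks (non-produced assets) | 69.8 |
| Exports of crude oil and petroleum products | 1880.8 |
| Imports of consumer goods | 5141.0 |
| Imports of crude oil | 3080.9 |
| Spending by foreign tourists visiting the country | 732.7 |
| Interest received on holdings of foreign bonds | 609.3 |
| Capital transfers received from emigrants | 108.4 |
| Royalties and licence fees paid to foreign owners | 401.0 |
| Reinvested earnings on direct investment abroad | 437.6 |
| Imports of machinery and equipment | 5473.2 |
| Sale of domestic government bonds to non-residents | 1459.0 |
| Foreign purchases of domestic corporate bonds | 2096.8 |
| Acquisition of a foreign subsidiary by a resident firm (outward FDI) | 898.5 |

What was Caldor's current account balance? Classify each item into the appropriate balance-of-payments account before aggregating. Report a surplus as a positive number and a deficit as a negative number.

Goods: -3080.9 - 5473.2 + 1880.8 - 5141.0 - 1989.0 = -13803.3
Services: 409.5 + 732.7 - 401.0 = 741.2
Primary income: 609.3 + 437.6 = 1046.9
Secondary income: -320.5
Current account = (-13803.3) + 741.2 + 1046.9 + (-320.5) = -12335.7
(Excluded from the current account — financial account: domestic pension funds' purchases of foreign equities 1493.3, sale of domestic government bonds to non-residents 1459.0, foreign purchases of domestic corporate bonds 2096.8, acquisition of a foreign subsidiary by a resident firm (outward FDI) 898.5; capital account: acquisition of foreign patents and trademarks (non-produced assets) 69.8, capital transfers received from emigrants 108.4.)

-12335.7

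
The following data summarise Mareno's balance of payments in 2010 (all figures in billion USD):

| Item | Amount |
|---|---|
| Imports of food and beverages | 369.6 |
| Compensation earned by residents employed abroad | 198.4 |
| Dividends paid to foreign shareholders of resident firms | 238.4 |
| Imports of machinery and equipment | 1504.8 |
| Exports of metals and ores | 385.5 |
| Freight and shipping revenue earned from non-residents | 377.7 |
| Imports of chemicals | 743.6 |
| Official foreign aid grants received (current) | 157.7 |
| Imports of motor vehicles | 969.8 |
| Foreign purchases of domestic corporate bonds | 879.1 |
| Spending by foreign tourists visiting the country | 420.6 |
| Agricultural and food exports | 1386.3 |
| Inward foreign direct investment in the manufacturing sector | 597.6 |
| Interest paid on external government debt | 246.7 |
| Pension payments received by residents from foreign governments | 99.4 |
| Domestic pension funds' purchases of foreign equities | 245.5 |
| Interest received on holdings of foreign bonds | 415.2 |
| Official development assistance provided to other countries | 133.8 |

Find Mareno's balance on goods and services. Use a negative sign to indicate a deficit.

-1017.7

Goods: -1504.8 + 385.5 + 1386.3 - 743.6 - 969.8 - 369.6 = -1816.0
Services: 420.6 + 377.7 = 798.3
Trade balance = -1816.0 + 798.3 = -1017.7
(Excluded from the trade balance — primary income: compensation earned by residents employed abroad 198.4, dividends paid to foreign shareholders of resident firms 238.4, interest paid on external government debt 246.7, interest received on holdings of foreign bonds 415.2; secondary income: official foreign aid grants received (current) 157.7, pension payments received by residents from foreign governments 99.4, official development assistance provided to other countries 133.8; financial account: foreign purchases of domestic corporate bonds 879.1, inward foreign direct investment in the manufacturing sector 597.6, domestic pension funds' purchases of foreign equities 245.5.)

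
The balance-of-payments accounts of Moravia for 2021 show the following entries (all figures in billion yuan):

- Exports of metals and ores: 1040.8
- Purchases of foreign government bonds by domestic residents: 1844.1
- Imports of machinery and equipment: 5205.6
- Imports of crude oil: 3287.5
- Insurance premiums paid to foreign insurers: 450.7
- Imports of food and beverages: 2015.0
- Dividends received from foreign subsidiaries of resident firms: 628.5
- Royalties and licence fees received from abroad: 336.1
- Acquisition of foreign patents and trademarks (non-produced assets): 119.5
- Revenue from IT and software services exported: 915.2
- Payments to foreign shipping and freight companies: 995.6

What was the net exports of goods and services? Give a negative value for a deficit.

Goods: 1040.8 - 2015.0 - 5205.6 - 3287.5 = -9467.3
Services: 336.1 - 995.6 + 915.2 - 450.7 = -195.0
Trade balance = -9467.3 + (-195.0) = -9662.3
(Excluded from the trade balance — financial account: purchases of foreign government bonds by domestic residents 1844.1; primary income: dividends received from foreign subsidiaries of resident firms 628.5; capital account: acquisition of foreign patents and trademarks (non-produced assets) 119.5.)

-9662.3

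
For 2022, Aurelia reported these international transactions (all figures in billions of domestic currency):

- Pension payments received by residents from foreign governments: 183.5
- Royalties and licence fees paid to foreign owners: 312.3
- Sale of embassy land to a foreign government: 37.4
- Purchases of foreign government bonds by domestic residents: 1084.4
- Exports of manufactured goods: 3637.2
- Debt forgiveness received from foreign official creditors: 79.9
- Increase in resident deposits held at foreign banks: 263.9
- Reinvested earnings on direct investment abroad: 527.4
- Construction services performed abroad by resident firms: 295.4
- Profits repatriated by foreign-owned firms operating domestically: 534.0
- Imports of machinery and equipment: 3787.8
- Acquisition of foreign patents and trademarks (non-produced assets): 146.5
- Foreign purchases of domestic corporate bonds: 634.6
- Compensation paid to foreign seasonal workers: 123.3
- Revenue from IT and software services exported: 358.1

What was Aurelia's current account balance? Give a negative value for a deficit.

244.2

Goods: 3637.2 - 3787.8 = -150.6
Services: -312.3 + 358.1 + 295.4 = 341.2
Primary income: -123.3 - 534.0 + 527.4 = -129.9
Secondary income: 183.5
Current account = (-150.6) + 341.2 + (-129.9) + 183.5 = 244.2
(Excluded from the current account — capital account: sale of embassy land to a foreign government 37.4, debt forgiveness received from foreign official creditors 79.9, acquisition of foreign patents and trademarks (non-produced assets) 146.5; financial account: purchases of foreign government bonds by domestic residents 1084.4, increase in resident deposits held at foreign banks 263.9, foreign purchases of domestic corporate bonds 634.6.)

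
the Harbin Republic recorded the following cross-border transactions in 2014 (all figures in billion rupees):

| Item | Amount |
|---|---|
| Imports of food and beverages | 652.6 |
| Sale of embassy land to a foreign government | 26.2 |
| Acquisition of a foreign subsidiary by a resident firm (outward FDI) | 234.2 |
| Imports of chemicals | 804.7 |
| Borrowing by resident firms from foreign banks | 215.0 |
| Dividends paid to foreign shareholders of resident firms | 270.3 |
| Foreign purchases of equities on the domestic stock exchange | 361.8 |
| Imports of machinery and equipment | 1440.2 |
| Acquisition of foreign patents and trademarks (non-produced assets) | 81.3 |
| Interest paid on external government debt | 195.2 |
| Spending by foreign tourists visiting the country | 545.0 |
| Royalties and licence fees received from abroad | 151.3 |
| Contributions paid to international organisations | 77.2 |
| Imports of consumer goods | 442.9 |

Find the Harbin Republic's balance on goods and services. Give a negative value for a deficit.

-2644.1

Goods: -652.6 - 804.7 - 442.9 - 1440.2 = -3340.4
Services: 545.0 + 151.3 = 696.3
Trade balance = -3340.4 + 696.3 = -2644.1
(Excluded from the trade balance — capital account: sale of embassy land to a foreign government 26.2, acquisition of foreign patents and trademarks (non-produced assets) 81.3; financial account: acquisition of a foreign subsidiary by a resident firm (outward FDI) 234.2, borrowing by resident firms from foreign banks 215.0, foreign purchases of equities on the domestic stock exchange 361.8; primary income: dividends paid to foreign shareholders of resident firms 270.3, interest paid on external government debt 195.2; secondary income: contributions paid to international organisations 77.2.)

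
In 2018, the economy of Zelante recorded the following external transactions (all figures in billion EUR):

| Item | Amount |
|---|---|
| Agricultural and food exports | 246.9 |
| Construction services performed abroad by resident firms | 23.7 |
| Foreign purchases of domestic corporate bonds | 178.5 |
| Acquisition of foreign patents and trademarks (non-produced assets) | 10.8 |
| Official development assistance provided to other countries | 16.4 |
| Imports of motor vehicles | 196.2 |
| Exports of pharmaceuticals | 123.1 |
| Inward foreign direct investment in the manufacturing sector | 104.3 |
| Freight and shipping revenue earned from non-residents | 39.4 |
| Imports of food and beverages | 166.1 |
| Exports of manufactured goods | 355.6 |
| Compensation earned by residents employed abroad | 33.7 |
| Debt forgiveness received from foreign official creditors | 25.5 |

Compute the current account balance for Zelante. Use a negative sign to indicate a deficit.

443.7

Goods: 246.9 + 123.1 - 166.1 - 196.2 + 355.6 = 363.3
Services: 23.7 + 39.4 = 63.1
Primary income: 33.7
Secondary income: -16.4
Current account = 363.3 + 63.1 + 33.7 + (-16.4) = 443.7
(Excluded from the current account — financial account: foreign purchases of domestic corporate bonds 178.5, inward foreign direct investment in the manufacturing sector 104.3; capital account: acquisition of foreign patents and trademarks (non-produced assets) 10.8, debt forgiveness received from foreign official creditors 25.5.)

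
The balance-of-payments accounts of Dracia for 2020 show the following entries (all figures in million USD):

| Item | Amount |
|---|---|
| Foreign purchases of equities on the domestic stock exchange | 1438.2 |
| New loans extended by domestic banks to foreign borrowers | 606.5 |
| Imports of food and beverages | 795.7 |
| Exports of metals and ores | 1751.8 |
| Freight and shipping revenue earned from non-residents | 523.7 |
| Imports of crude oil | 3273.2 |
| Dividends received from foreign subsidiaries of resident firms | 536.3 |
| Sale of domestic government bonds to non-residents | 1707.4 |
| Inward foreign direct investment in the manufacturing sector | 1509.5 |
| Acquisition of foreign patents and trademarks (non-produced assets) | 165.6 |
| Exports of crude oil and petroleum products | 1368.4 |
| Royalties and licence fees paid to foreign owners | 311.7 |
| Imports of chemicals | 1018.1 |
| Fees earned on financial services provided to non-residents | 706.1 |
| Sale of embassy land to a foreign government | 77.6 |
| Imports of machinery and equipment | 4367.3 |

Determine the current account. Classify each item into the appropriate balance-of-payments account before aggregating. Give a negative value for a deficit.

-4879.7

Goods: -1018.1 - 795.7 + 1751.8 + 1368.4 - 4367.3 - 3273.2 = -6334.1
Services: 706.1 - 311.7 + 523.7 = 918.1
Primary income: 536.3
Current account = (-6334.1) + 918.1 + 536.3 = -4879.7
(Excluded from the current account — financial account: foreign purchases of equities on the domestic stock exchange 1438.2, new loans extended by domestic banks to foreign borrowers 606.5, sale of domestic government bonds to non-residents 1707.4, inward foreign direct investment in the manufacturing sector 1509.5; capital account: acquisition of foreign patents and trademarks (non-produced assets) 165.6, sale of embassy land to a foreign government 77.6.)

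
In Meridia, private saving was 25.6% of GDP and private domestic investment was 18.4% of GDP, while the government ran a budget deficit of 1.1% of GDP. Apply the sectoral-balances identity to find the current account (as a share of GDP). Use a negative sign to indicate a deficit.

By the sectoral-balances identity, CA = (S_private - I) + (T - G).
Private balance = 25.6 - 18.4 = 7.2
Government balance (T - G) = -1.1
CA = 7.2 + (-1.1) = 6.1

6.1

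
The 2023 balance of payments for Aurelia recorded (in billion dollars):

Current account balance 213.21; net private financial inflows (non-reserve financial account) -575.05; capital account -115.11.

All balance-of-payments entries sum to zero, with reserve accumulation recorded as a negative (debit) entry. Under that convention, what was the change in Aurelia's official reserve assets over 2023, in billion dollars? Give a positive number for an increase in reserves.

-476.95

Official reserve transactions balance = -(213.21 + (-115.11) + (-575.05)) = 476.95
An accumulation of reserves is recorded as a debit (negative entry), so the change in the stock of reserves is the negative of that balance.
Change in official reserves = -(476.95) = -476.95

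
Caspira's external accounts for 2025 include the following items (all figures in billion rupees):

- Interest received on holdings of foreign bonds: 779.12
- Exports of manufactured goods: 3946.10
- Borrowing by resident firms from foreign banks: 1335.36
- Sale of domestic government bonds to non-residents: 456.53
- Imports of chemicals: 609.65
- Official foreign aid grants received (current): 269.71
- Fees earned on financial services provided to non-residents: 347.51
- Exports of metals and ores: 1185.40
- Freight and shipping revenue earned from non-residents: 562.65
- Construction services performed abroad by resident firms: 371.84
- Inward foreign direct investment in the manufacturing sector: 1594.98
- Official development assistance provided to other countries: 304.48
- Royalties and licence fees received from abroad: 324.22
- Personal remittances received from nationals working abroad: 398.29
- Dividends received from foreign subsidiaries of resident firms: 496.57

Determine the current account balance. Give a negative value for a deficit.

7767.28

Goods: 1185.40 - 609.65 + 3946.10 = 4521.85
Services: 347.51 + 562.65 + 371.84 + 324.22 = 1606.22
Primary income: 496.57 + 779.12 = 1275.69
Secondary income: -304.48 + 398.29 + 269.71 = 363.52
Current account = 4521.85 + 1606.22 + 1275.69 + 363.52 = 7767.28
(Excluded from the current account — financial account: borrowing by resident firms from foreign banks 1335.36, sale of domestic government bonds to non-residents 456.53, inward foreign direct investment in the manufacturing sector 1594.98.)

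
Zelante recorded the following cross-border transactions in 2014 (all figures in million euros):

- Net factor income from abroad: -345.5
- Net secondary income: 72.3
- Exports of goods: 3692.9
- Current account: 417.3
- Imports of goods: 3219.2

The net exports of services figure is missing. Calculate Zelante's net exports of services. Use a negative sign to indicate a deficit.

Current account = goods balance + services balance + net primary income + net secondary income
Sum of the known components = 200.5
Net exports of services = CA - (known components) = 417.3 - 200.5 = 216.8

216.8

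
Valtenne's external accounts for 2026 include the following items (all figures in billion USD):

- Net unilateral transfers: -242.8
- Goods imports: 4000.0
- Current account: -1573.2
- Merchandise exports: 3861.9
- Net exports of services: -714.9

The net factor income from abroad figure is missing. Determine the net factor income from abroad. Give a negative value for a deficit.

-477.4

Current account = goods balance + services balance + net primary income + net secondary income
Sum of the known components = -1095.8
Net factor income from abroad = CA - (known components) = -1573.2 - (-1095.8) = -477.4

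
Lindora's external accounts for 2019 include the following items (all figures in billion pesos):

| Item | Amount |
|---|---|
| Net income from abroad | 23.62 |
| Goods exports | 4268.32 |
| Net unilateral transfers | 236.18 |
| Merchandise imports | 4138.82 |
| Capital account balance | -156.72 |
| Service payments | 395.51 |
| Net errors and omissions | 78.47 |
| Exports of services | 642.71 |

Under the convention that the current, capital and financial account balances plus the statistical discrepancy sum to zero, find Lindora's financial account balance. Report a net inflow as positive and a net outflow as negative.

-558.25

Goods balance = 4268.32 - 4138.82 = 129.50
Services balance = 642.71 - 395.51 = 247.20
Trade balance (goods + services) = 129.50 + 247.20 = 376.70
Net primary income = 23.62
Net secondary income = 236.18
Current account = 376.70 + 23.62 + 236.18 = 636.50
Financial account = -(636.50 + (-156.72) + 78.47) = -558.25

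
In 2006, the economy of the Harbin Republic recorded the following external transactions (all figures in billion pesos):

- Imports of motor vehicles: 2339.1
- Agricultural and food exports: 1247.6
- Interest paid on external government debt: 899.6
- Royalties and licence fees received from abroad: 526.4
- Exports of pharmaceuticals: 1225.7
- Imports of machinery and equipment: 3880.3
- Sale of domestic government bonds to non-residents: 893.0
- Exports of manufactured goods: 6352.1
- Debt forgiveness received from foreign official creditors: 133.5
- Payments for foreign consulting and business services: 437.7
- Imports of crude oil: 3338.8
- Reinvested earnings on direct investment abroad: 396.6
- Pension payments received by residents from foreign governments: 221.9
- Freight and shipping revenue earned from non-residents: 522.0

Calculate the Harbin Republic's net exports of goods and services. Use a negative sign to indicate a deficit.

Goods: 6352.1 - 3880.3 + 1225.7 - 2339.1 - 3338.8 + 1247.6 = -732.8
Services: 522.0 - 437.7 + 526.4 = 610.7
Trade balance = -732.8 + 610.7 = -122.1
(Excluded from the trade balance — primary income: interest paid on external government debt 899.6, reinvested earnings on direct investment abroad 396.6; financial account: sale of domestic government bonds to non-residents 893.0; capital account: debt forgiveness received from foreign official creditors 133.5; secondary income: pension payments received by residents from foreign governments 221.9.)

-122.1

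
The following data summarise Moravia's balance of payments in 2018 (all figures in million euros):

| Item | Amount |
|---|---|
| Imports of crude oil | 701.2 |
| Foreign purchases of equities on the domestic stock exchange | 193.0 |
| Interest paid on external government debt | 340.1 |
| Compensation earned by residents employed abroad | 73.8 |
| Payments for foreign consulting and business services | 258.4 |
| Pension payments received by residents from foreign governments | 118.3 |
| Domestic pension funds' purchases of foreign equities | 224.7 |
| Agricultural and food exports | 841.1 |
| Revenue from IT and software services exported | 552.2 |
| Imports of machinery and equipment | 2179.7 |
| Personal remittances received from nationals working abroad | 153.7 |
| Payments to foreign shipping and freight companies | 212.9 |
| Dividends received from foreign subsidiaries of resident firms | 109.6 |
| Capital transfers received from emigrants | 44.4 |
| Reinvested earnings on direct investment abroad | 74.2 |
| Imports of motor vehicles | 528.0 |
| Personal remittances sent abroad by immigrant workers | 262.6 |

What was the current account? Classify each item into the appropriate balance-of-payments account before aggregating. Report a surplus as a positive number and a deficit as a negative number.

Goods: 841.1 - 701.2 - 2179.7 - 528.0 = -2567.8
Services: -258.4 - 212.9 + 552.2 = 80.9
Primary income: 74.2 + 109.6 - 340.1 + 73.8 = -82.5
Secondary income: -262.6 + 153.7 + 118.3 = 9.4
Current account = (-2567.8) + 80.9 + (-82.5) + 9.4 = -2560.0
(Excluded from the current account — financial account: foreign purchases of equities on the domestic stock exchange 193.0, domestic pension funds' purchases of foreign equities 224.7; capital account: capital transfers received from emigrants 44.4.)

-2560.0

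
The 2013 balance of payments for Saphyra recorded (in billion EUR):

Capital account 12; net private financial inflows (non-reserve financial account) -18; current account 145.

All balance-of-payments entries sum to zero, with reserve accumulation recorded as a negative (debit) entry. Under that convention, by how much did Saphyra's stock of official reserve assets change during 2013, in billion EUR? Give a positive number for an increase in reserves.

Official reserve transactions balance = -(145 + 12 + (-18)) = -139
An accumulation of reserves is recorded as a debit (negative entry), so the change in the stock of reserves is the negative of that balance.
Change in official reserves = -(-139) = 139

139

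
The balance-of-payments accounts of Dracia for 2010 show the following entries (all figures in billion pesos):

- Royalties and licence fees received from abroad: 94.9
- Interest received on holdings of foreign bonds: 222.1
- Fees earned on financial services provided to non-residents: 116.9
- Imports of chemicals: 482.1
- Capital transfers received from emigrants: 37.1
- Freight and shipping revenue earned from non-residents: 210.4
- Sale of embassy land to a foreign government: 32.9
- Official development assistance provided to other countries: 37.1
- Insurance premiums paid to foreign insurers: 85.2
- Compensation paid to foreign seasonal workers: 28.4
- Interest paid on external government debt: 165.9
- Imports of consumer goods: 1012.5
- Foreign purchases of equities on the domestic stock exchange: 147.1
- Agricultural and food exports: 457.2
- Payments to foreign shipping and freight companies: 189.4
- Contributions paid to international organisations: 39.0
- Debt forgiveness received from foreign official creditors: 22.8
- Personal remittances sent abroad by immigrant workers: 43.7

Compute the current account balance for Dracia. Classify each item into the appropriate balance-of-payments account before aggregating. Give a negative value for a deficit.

-981.8

Goods: -482.1 + 457.2 - 1012.5 = -1037.4
Services: 116.9 + 94.9 - 189.4 + 210.4 - 85.2 = 147.6
Primary income: -28.4 - 165.9 + 222.1 = 27.8
Secondary income: -39.0 - 43.7 - 37.1 = -119.8
Current account = (-1037.4) + 147.6 + 27.8 + (-119.8) = -981.8
(Excluded from the current account — capital account: capital transfers received from emigrants 37.1, sale of embassy land to a foreign government 32.9, debt forgiveness received from foreign official creditors 22.8; financial account: foreign purchases of equities on the domestic stock exchange 147.1.)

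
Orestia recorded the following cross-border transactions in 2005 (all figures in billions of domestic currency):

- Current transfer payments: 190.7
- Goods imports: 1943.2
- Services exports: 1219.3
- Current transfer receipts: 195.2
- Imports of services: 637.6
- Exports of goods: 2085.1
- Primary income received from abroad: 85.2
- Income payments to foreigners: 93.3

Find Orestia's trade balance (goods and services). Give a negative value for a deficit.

Goods balance = 2085.1 - 1943.2 = 141.9
Services balance = 1219.3 - 637.6 = 581.7
Trade balance (goods + services) = 141.9 + 581.7 = 723.6

723.6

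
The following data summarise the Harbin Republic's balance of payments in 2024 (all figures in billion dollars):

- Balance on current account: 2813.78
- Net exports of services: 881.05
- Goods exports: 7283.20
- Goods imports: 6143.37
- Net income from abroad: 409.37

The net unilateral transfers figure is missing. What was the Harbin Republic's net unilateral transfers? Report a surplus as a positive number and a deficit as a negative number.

383.53

Current account = goods balance + services balance + net primary income + net secondary income
Sum of the known components = 2430.25
Net unilateral transfers = CA - (known components) = 2813.78 - 2430.25 = 383.53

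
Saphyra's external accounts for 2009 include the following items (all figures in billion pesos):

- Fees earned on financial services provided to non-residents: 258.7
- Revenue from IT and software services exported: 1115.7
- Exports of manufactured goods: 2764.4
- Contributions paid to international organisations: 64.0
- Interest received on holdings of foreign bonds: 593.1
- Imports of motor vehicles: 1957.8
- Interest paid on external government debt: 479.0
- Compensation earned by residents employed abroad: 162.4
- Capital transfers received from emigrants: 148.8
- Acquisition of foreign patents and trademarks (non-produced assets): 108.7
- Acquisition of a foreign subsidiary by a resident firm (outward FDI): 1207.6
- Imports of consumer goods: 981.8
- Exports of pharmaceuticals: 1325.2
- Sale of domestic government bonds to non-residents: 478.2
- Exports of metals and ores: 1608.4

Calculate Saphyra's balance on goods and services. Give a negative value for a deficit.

4132.8

Goods: -1957.8 + 1325.2 + 1608.4 - 981.8 + 2764.4 = 2758.4
Services: 1115.7 + 258.7 = 1374.4
Trade balance = 2758.4 + 1374.4 = 4132.8
(Excluded from the trade balance — secondary income: contributions paid to international organisations 64.0; primary income: interest received on holdings of foreign bonds 593.1, interest paid on external government debt 479.0, compensation earned by residents employed abroad 162.4; capital account: capital transfers received from emigrants 148.8, acquisition of foreign patents and trademarks (non-produced assets) 108.7; financial account: acquisition of a foreign subsidiary by a resident firm (outward FDI) 1207.6, sale of domestic government bonds to non-residents 478.2.)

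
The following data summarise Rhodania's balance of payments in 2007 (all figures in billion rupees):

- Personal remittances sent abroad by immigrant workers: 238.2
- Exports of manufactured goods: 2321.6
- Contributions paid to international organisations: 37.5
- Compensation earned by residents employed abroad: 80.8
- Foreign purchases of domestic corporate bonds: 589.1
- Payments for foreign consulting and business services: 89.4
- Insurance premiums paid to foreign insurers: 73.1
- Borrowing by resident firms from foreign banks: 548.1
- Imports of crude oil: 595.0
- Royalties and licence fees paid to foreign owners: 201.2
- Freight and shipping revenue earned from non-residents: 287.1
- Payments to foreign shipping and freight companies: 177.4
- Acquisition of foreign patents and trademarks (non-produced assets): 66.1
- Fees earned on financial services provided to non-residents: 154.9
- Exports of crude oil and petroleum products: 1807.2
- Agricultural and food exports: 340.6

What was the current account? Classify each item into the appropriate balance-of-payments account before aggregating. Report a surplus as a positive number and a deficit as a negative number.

Goods: 2321.6 - 595.0 + 340.6 + 1807.2 = 3874.4
Services: -177.4 - 73.1 + 287.1 + 154.9 - 201.2 - 89.4 = -99.1
Primary income: 80.8
Secondary income: -238.2 - 37.5 = -275.7
Current account = 3874.4 + (-99.1) + 80.8 + (-275.7) = 3580.4
(Excluded from the current account — financial account: foreign purchases of domestic corporate bonds 589.1, borrowing by resident firms from foreign banks 548.1; capital account: acquisition of foreign patents and trademarks (non-produced assets) 66.1.)

3580.4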